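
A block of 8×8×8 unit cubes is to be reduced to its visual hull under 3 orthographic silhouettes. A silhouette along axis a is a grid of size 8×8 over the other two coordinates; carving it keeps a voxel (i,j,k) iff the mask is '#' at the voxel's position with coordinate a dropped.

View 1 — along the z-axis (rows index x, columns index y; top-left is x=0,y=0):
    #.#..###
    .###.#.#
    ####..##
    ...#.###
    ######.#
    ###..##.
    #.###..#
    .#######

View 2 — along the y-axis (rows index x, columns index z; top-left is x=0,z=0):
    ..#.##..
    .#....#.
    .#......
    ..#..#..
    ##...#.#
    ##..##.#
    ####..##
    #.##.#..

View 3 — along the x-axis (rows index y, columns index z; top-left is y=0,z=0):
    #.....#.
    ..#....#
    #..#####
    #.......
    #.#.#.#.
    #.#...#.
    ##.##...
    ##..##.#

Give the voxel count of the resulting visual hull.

|visual hull| = 61

before carving: 512 voxels (8×8×8)
[1] z-view keeps 44 columns → grid now 352
[2] y-view keeps 27 columns → grid now 150
[3] x-view keeps 27 columns → grid now 61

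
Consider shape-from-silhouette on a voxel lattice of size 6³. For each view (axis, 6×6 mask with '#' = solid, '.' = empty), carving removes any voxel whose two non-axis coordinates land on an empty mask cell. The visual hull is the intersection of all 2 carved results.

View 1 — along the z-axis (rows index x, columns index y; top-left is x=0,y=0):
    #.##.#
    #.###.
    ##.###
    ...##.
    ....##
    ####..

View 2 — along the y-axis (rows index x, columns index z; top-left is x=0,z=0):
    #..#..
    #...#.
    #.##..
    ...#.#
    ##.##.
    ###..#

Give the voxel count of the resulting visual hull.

remaining voxels: 59

initial block: 6^3 = 216
V1 z: intersect with XY mask (21 set) -- 126 left
V2 y: intersect with XZ mask (17 set) -- 59 left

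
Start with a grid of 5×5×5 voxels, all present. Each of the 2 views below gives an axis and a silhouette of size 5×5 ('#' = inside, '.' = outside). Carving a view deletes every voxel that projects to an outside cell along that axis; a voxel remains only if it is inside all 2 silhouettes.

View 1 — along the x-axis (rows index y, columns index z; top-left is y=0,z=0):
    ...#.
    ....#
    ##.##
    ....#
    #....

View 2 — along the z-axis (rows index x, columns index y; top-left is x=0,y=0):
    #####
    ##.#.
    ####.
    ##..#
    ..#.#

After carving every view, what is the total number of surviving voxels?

voxel count = 26

before carving: 125 voxels (5×5×5)
[1] x-view keeps 8 columns → grid now 40
[2] z-view keeps 17 columns → grid now 26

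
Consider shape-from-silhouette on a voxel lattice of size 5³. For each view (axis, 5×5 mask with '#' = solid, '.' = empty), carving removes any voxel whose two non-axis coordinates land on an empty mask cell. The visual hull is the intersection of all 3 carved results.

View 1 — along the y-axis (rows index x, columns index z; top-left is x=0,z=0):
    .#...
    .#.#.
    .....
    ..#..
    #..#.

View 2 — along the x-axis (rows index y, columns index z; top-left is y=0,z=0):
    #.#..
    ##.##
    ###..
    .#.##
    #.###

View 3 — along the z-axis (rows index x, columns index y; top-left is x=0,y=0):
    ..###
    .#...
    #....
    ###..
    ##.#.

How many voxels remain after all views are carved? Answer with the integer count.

10 voxels

start: 5×5×5 = 125 voxels
[1] y-view keeps 6 columns → grid now 30
[2] x-view keeps 16 columns → grid now 19
[3] z-view keeps 11 columns → grid now 10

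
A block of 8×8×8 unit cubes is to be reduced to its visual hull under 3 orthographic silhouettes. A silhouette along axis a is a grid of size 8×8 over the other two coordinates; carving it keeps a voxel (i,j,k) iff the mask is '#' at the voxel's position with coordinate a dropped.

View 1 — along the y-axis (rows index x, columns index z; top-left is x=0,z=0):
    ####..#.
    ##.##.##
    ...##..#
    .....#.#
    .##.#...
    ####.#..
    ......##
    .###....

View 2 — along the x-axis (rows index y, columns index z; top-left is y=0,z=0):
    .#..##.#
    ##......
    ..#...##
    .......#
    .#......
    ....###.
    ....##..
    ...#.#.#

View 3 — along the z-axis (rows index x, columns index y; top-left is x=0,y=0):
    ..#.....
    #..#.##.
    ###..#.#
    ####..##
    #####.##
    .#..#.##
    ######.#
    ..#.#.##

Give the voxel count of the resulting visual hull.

voxel count = 43

before carving: 512 voxels (8×8×8)
V1 y: intersect with XZ mask (29 set) -- 232 left
V2 x: intersect with YZ mask (19 set) -- 66 left
V3 z: intersect with XY mask (38 set) -- 43 left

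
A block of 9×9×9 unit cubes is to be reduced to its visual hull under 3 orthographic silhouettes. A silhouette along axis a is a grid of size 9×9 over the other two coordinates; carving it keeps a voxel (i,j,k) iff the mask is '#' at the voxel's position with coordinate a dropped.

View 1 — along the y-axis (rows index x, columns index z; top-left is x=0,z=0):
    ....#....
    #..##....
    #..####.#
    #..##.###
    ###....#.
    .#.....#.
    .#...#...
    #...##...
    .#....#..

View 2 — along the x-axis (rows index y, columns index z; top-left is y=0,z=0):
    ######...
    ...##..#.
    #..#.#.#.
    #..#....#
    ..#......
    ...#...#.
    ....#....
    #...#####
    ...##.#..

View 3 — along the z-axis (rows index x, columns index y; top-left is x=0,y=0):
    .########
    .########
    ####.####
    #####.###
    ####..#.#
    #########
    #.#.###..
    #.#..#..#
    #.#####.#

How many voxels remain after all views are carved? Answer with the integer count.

|visual hull| = 82

before carving: 729 voxels (9×9×9)
after view 1 [y-axis, 29 of 81 cells solid] → remaining = 261
after view 2 [x-axis, 29 of 81 cells solid] → remaining = 100
after view 3 [z-axis, 63 of 81 cells solid] → remaining = 82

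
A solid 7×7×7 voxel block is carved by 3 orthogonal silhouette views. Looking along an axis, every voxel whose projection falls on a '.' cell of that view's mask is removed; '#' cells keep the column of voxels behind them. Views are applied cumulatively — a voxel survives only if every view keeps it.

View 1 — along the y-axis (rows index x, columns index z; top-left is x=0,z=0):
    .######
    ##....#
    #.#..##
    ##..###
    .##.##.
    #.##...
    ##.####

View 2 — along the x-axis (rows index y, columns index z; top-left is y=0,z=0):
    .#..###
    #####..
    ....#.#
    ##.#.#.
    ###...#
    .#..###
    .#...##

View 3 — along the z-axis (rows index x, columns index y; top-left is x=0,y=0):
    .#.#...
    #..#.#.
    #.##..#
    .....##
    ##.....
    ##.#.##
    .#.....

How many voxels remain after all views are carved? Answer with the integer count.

full grid |V| = 343
after view 1 [y-axis, 31 of 49 cells solid] → remaining = 217
after view 2 [x-axis, 26 of 49 cells solid] → remaining = 120
after view 3 [z-axis, 19 of 49 cells solid] → remaining = 42

42 voxels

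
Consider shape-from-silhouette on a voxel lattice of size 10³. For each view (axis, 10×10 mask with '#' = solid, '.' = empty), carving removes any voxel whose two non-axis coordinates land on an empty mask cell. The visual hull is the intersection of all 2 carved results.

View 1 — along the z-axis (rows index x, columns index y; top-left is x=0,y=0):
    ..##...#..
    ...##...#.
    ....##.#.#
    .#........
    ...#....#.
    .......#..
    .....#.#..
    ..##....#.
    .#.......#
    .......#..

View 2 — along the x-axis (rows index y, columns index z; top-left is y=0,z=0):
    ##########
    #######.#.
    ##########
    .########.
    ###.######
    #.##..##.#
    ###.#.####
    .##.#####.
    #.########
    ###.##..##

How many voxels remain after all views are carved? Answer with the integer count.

|visual hull| = 174

start: 10×10×10 = 1000 voxels
V1 z: intersect with XY mask (22 set) -- 220 left
V2 x: intersect with YZ mask (82 set) -- 174 left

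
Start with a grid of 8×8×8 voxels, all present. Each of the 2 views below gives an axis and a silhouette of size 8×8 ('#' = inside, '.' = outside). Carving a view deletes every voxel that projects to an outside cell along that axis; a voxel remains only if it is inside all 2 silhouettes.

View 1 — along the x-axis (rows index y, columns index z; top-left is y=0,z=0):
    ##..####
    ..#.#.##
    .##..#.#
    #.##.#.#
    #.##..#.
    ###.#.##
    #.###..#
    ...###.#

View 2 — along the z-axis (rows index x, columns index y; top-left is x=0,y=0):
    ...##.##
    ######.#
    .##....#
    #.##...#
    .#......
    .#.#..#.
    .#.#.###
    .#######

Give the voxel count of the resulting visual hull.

voxel count = 156

initial block: 8^3 = 512
carve view 1 (along x, YZ-mask fill 38/64): 304 voxels remain
carve view 2 (along z, XY-mask fill 34/64): 156 voxels remain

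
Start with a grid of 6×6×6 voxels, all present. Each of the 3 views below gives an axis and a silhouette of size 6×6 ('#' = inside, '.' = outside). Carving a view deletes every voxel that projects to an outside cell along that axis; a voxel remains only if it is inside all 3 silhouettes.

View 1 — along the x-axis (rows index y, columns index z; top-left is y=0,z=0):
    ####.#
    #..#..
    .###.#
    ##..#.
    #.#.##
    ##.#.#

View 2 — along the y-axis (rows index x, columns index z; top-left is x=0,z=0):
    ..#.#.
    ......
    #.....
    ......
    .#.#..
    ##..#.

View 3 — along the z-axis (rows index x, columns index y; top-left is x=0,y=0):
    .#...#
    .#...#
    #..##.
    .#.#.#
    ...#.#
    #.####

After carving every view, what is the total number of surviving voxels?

full grid |V| = 216
step 1: project along x, AND mask (22/36) → |grid| = 132
step 2: project along y, AND mask (8/36) → |grid| = 29
step 3: project along z, AND mask (17/36) → |grid| = 16

|visual hull| = 16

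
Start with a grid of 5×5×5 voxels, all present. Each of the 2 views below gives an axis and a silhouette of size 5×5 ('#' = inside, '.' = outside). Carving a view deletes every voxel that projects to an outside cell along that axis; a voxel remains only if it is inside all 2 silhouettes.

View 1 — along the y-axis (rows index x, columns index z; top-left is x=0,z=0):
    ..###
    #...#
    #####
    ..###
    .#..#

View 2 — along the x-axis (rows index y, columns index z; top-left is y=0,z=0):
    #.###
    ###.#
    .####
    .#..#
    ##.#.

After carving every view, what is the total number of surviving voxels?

start: 5×5×5 = 125 voxels
[1] y-view keeps 15 columns → grid now 75
[2] x-view keeps 17 columns → grid now 52

remaining voxels: 52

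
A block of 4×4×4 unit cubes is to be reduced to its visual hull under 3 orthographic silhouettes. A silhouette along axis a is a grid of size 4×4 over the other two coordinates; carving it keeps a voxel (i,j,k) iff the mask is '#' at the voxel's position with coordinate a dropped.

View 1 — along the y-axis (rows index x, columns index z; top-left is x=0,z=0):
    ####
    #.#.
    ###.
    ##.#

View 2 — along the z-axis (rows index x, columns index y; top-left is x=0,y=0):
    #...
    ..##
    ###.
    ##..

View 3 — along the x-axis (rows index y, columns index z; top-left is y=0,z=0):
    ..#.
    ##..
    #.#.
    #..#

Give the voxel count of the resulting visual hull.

initial block: 4^3 = 64
after view 1 [y-axis, 12 of 16 cells solid] → remaining = 48
after view 2 [z-axis, 8 of 16 cells solid] → remaining = 23
after view 3 [x-axis, 7 of 16 cells solid] → remaining = 11

voxel count = 11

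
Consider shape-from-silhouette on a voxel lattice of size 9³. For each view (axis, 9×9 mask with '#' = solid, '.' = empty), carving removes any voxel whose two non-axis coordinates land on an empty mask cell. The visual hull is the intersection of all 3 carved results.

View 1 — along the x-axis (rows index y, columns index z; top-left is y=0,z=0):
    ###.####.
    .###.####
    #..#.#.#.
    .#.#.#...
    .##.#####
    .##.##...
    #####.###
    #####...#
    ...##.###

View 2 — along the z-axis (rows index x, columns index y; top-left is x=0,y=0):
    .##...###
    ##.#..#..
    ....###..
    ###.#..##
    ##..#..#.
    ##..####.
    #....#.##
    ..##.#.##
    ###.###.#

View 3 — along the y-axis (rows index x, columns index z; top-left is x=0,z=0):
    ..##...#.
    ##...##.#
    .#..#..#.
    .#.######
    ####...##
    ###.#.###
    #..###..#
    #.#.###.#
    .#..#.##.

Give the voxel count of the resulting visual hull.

voxel count = 159

before carving: 729 voxels (9×9×9)
  1. axis=0 (YZ plane), |mask|=51  ⇒  voxels=459
  2. axis=2 (XY plane), |mask|=44  ⇒  voxels=262
  3. axis=1 (XZ plane), |mask|=46  ⇒  voxels=159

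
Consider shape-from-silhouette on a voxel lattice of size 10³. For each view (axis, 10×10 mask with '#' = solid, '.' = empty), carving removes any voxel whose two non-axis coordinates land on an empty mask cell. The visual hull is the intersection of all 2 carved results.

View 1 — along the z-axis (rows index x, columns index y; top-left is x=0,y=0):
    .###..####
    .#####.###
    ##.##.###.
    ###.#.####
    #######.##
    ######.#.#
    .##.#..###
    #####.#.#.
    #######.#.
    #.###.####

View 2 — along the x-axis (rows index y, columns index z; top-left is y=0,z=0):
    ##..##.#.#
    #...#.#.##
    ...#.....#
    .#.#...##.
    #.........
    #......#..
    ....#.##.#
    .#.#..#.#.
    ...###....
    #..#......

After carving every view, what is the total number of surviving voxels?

initial block: 10^3 = 1000
step 1: project along z, AND mask (76/100) → |grid| = 760
step 2: project along x, AND mask (33/100) → |grid| = 251

voxel count = 251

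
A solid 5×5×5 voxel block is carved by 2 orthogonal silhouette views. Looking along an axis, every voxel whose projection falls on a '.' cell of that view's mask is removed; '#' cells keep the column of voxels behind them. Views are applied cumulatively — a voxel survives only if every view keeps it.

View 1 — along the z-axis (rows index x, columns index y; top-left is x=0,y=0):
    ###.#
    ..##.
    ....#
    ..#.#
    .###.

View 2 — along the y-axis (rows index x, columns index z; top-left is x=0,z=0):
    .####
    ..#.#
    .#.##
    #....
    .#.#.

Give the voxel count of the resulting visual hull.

31 voxels

full grid |V| = 125
after view 1 [z-axis, 12 of 25 cells solid] → remaining = 60
after view 2 [y-axis, 12 of 25 cells solid] → remaining = 31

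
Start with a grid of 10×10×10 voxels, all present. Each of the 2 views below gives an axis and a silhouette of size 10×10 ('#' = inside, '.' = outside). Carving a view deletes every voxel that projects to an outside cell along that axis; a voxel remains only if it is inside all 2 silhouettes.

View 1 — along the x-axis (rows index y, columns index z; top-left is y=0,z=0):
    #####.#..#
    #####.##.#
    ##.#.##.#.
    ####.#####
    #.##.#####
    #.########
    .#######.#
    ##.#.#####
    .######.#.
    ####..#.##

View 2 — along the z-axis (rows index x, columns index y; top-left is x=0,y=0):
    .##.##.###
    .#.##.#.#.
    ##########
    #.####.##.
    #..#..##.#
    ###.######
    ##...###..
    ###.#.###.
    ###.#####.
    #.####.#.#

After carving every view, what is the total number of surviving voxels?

initial block: 10^3 = 1000
after view 1 [x-axis, 77 of 100 cells solid] → remaining = 770
after view 2 [z-axis, 70 of 100 cells solid] → remaining = 538

remaining voxels: 538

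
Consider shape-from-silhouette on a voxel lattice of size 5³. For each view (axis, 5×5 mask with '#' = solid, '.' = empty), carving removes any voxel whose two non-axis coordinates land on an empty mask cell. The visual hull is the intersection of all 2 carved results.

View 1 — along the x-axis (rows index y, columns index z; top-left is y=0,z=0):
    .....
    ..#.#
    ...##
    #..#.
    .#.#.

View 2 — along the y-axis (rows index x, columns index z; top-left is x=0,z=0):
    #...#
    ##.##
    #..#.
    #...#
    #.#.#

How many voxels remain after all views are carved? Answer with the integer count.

|visual hull| = 21

start: 5×5×5 = 125 voxels
carve view 1 (along x, YZ-mask fill 8/25): 40 voxels remain
carve view 2 (along y, XZ-mask fill 13/25): 21 voxels remain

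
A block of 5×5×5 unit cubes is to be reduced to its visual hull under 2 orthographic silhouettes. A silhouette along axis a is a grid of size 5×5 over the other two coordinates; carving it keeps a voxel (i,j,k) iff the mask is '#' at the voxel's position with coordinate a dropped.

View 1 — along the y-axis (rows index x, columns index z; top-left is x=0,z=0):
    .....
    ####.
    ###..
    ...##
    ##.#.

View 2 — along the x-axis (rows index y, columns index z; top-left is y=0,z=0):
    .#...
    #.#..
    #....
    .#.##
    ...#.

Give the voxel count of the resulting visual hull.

remaining voxels: 21

before carving: 125 voxels (5×5×5)
after view 1 [y-axis, 12 of 25 cells solid] → remaining = 60
after view 2 [x-axis, 8 of 25 cells solid] → remaining = 21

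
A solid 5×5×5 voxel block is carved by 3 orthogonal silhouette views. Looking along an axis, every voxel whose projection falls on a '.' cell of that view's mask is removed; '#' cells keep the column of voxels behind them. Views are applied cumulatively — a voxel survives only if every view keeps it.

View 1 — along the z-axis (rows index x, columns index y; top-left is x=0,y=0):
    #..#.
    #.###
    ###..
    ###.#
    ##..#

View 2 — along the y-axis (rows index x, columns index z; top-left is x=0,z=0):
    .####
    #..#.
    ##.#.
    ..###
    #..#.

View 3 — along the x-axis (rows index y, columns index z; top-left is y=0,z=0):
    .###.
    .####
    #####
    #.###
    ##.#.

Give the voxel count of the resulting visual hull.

voxel count = 33

before carving: 125 voxels (5×5×5)
[1] z-view keeps 16 columns → grid now 80
[2] y-view keeps 14 columns → grid now 43
[3] x-view keeps 19 columns → grid now 33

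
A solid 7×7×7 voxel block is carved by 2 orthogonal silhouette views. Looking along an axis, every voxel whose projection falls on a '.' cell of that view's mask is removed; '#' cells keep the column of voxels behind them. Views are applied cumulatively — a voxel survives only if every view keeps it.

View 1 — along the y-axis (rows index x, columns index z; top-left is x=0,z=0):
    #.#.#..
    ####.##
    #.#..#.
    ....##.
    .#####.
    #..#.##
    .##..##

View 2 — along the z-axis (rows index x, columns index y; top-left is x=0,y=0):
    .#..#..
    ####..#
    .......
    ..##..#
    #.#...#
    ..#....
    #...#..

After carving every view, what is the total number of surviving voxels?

69 voxels

initial block: 7^3 = 343
  1. axis=1 (XZ plane), |mask|=27  ⇒  voxels=189
  2. axis=2 (XY plane), |mask|=16  ⇒  voxels=69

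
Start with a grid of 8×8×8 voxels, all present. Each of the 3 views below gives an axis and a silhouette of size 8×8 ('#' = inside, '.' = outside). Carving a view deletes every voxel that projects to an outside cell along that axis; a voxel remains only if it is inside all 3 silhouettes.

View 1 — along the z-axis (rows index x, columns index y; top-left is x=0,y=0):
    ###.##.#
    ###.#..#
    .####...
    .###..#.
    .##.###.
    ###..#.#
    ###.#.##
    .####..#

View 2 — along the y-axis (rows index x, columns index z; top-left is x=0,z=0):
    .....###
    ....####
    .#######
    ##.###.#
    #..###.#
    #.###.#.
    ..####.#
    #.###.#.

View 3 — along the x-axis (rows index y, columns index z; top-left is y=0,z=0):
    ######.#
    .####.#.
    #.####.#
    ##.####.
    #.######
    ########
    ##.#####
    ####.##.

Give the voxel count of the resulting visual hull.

156 voxels

full grid |V| = 512
step 1: project along z, AND mask (40/64) → |grid| = 320
step 2: project along y, AND mask (40/64) → |grid| = 195
step 3: project along x, AND mask (52/64) → |grid| = 156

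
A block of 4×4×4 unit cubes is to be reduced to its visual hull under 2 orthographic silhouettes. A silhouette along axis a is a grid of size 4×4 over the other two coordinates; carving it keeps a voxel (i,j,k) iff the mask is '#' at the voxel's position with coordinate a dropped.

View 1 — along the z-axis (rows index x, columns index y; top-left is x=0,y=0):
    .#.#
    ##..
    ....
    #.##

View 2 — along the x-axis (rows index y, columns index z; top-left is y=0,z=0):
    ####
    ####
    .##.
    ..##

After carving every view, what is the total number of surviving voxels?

start: 4×4×4 = 64 voxels
[1] z-view keeps 7 columns → grid now 28
[2] x-view keeps 12 columns → grid now 22

voxel count = 22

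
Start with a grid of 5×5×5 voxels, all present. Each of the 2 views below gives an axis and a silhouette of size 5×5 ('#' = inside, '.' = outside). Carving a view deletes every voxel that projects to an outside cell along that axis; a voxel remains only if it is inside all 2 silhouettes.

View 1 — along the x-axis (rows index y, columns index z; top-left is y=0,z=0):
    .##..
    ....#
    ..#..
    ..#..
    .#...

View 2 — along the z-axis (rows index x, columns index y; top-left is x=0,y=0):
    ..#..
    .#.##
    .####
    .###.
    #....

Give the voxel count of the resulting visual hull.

13 voxels

initial block: 5^3 = 125
after view 1 [x-axis, 6 of 25 cells solid] → remaining = 30
after view 2 [z-axis, 12 of 25 cells solid] → remaining = 13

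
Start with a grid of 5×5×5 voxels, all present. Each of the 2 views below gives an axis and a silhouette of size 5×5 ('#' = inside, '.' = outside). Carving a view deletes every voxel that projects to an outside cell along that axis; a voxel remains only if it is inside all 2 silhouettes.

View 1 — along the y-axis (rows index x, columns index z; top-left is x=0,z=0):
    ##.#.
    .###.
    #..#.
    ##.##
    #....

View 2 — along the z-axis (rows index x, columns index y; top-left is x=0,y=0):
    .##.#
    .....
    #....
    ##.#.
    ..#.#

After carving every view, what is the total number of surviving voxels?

before carving: 125 voxels (5×5×5)
  1. axis=1 (XZ plane), |mask|=13  ⇒  voxels=65
  2. axis=2 (XY plane), |mask|=9  ⇒  voxels=25

remaining voxels: 25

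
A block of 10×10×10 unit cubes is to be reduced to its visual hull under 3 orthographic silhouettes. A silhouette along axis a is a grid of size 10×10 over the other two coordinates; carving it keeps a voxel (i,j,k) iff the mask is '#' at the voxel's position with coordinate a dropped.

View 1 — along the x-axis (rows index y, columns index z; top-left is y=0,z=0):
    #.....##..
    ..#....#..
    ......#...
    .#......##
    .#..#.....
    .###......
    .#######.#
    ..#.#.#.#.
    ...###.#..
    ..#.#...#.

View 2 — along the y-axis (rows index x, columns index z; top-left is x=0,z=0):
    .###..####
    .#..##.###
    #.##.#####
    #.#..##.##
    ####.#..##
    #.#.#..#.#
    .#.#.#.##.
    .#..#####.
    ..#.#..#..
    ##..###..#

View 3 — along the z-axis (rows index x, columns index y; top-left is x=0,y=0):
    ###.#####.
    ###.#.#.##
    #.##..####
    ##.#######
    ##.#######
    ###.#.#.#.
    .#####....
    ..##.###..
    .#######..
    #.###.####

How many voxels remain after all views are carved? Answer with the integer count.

before carving: 1000 voxels (10×10×10)
step 1: project along x, AND mask (33/100) → |grid| = 330
step 2: project along y, AND mask (59/100) → |grid| = 193
step 3: project along z, AND mask (71/100) → |grid| = 145

remaining voxels: 145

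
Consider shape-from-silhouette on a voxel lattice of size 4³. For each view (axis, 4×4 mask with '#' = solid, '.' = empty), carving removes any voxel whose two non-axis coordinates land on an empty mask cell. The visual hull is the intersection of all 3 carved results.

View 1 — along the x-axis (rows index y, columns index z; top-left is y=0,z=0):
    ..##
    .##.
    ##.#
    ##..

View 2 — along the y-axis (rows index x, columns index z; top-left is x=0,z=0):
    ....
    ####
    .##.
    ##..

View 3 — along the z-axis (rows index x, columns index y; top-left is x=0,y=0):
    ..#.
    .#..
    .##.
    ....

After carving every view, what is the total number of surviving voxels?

|visual hull| = 5

before carving: 64 voxels (4×4×4)
step 1: project along x, AND mask (9/16) → |grid| = 36
step 2: project along y, AND mask (8/16) → |grid| = 19
step 3: project along z, AND mask (4/16) → |grid| = 5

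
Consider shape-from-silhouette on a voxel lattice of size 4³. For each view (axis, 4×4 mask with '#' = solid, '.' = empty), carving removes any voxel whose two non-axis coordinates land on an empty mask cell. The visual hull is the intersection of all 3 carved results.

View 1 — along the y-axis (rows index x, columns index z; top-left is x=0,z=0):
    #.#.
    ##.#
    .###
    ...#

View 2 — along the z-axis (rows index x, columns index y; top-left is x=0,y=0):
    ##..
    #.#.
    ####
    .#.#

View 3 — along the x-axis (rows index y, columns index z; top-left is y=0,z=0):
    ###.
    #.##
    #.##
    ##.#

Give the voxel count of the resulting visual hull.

before carving: 64 voxels (4×4×4)
after view 1 [y-axis, 9 of 16 cells solid] → remaining = 36
after view 2 [z-axis, 10 of 16 cells solid] → remaining = 24
after view 3 [x-axis, 12 of 16 cells solid] → remaining = 18

voxel count = 18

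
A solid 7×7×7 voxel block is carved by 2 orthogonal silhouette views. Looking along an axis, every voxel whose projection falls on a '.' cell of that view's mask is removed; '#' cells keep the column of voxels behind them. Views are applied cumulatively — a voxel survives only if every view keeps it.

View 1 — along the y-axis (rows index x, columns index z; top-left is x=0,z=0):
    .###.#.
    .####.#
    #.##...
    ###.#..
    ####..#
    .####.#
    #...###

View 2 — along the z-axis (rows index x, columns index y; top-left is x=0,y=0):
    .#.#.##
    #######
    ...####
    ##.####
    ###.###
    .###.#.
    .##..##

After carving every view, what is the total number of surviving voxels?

153 voxels

start: 7×7×7 = 343 voxels
V1 y: intersect with XZ mask (30 set) -- 210 left
V2 z: intersect with XY mask (35 set) -- 153 left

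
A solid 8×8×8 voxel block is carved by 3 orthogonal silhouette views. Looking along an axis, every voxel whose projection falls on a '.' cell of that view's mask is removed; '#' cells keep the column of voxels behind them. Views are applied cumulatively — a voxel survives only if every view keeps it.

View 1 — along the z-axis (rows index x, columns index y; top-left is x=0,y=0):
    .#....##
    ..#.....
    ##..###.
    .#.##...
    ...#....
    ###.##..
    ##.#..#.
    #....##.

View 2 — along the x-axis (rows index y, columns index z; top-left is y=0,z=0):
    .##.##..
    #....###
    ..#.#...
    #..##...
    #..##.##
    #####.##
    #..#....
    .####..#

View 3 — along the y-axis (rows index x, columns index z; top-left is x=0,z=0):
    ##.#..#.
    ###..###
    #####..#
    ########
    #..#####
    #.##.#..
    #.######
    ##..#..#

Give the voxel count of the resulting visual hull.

voxel count = 68

start: 8×8×8 = 512 voxels
V1 z: intersect with XY mask (25 set) -- 200 left
V2 x: intersect with YZ mask (32 set) -- 98 left
V3 y: intersect with XZ mask (45 set) -- 68 left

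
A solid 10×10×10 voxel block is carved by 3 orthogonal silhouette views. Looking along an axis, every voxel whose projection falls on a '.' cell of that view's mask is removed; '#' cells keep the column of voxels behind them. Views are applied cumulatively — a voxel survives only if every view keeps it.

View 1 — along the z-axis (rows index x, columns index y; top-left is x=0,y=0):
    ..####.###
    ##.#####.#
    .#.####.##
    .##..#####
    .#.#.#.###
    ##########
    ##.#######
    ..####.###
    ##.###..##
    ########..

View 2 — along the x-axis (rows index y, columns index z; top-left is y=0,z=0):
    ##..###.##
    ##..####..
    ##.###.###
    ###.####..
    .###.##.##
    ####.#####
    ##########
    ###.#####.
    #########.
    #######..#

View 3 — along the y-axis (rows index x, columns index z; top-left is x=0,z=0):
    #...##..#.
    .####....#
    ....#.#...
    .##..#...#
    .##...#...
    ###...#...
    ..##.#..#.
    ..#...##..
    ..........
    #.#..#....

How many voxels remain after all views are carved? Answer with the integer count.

remaining voxels: 203

start: 10×10×10 = 1000 voxels
step 1: project along z, AND mask (76/100) → |grid| = 760
step 2: project along x, AND mask (79/100) → |grid| = 600
step 3: project along y, AND mask (32/100) → |grid| = 203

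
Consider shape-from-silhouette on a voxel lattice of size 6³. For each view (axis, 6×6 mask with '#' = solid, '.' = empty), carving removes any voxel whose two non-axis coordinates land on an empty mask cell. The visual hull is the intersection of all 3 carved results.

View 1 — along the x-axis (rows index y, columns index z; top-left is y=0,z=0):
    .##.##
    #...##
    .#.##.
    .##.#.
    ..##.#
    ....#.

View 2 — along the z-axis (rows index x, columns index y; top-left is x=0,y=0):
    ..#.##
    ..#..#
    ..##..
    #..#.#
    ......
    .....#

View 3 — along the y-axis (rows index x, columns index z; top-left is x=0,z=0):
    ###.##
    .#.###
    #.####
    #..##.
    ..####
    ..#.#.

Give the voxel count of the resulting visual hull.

start: 6×6×6 = 216 voxels
[1] x-view keeps 17 columns → grid now 102
[2] z-view keeps 11 columns → grid now 26
[3] y-view keeps 23 columns → grid now 17

voxel count = 17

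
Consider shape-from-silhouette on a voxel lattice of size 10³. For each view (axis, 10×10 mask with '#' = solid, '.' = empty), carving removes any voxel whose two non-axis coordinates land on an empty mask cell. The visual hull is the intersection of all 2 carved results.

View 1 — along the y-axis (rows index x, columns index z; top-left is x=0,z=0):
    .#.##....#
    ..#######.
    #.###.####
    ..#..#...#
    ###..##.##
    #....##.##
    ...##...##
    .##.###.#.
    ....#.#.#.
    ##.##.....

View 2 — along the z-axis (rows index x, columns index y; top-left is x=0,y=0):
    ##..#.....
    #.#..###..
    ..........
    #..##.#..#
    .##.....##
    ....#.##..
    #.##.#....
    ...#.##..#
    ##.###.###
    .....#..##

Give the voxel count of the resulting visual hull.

before carving: 1000 voxels (10×10×10)
V1 y: intersect with XZ mask (51 set) -- 510 left
V2 z: intersect with XY mask (39 set) -- 181 left

remaining voxels: 181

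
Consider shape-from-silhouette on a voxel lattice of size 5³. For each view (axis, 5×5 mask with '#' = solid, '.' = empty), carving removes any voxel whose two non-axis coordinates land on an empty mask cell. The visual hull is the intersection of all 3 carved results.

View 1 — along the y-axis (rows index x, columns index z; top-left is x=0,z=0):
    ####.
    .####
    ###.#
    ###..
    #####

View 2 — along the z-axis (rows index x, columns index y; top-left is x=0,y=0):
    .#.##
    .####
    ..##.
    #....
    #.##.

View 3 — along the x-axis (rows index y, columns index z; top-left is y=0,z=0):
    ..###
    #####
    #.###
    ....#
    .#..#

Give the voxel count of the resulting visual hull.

full grid |V| = 125
[1] y-view keeps 20 columns → grid now 100
[2] z-view keeps 13 columns → grid now 54
[3] x-view keeps 15 columns → grid now 28

|visual hull| = 28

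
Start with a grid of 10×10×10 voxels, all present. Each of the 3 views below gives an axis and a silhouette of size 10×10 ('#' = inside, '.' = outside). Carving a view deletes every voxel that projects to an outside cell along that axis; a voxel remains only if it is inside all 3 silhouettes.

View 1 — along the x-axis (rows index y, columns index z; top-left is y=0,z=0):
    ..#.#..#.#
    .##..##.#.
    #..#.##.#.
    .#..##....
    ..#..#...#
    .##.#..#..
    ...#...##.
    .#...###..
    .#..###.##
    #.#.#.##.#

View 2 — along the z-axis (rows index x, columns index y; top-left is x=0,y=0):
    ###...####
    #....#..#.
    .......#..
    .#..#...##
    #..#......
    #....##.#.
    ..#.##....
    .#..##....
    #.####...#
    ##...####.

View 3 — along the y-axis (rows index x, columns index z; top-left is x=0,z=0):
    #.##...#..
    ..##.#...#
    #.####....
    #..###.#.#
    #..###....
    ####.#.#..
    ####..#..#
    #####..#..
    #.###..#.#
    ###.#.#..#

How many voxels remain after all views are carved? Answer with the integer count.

before carving: 1000 voxels (10×10×10)
after view 1 [x-axis, 43 of 100 cells solid] → remaining = 430
after view 2 [z-axis, 39 of 100 cells solid] → remaining = 170
after view 3 [y-axis, 53 of 100 cells solid] → remaining = 85

remaining voxels: 85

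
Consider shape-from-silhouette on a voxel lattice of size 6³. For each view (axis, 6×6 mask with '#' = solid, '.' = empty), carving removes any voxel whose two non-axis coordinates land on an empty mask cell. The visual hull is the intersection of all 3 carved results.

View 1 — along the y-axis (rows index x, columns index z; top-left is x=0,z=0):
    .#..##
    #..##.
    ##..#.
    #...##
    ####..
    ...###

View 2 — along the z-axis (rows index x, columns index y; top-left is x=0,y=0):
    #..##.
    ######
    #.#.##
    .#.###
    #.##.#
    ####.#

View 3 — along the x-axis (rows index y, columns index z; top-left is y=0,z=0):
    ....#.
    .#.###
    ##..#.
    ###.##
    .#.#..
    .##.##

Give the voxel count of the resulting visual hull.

|visual hull| = 44

full grid |V| = 216
after view 1 [y-axis, 19 of 36 cells solid] → remaining = 114
after view 2 [z-axis, 26 of 36 cells solid] → remaining = 82
after view 3 [x-axis, 19 of 36 cells solid] → remaining = 44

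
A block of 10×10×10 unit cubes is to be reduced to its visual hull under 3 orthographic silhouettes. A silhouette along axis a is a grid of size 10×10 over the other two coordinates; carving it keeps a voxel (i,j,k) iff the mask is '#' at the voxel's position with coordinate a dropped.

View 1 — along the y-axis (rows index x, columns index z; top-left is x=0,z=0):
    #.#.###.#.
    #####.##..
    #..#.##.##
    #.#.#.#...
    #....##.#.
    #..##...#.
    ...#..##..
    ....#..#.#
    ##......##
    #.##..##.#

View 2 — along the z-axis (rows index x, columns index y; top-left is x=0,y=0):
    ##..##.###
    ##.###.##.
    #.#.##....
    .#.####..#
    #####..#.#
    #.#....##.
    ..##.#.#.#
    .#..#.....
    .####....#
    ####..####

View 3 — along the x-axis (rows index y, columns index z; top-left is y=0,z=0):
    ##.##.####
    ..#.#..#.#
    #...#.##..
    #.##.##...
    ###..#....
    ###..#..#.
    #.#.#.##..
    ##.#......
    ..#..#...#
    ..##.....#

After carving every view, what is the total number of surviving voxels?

start: 10×10×10 = 1000 voxels
carve view 1 (along y, XZ-mask fill 47/100): 470 voxels remain
carve view 2 (along z, XY-mask fill 55/100): 272 voxels remain
carve view 3 (along x, YZ-mask fill 44/100): 126 voxels remain

|visual hull| = 126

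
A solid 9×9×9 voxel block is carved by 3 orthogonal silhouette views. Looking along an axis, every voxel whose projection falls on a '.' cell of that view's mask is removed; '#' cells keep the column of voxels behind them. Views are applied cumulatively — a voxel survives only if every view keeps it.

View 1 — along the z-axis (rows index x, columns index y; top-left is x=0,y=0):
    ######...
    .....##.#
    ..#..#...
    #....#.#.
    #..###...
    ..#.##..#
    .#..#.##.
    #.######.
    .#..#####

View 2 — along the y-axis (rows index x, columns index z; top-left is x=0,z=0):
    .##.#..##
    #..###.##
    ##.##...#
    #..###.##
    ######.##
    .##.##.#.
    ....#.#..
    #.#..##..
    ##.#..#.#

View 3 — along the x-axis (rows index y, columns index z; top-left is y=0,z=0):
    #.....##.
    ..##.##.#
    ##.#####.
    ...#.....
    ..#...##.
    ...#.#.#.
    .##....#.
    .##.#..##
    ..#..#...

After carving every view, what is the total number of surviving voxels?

full grid |V| = 729
carve view 1 (along z, XY-mask fill 39/81): 351 voxels remain
carve view 2 (along y, XZ-mask fill 46/81): 194 voxels remain
carve view 3 (along x, YZ-mask fill 32/81): 66 voxels remain

remaining voxels: 66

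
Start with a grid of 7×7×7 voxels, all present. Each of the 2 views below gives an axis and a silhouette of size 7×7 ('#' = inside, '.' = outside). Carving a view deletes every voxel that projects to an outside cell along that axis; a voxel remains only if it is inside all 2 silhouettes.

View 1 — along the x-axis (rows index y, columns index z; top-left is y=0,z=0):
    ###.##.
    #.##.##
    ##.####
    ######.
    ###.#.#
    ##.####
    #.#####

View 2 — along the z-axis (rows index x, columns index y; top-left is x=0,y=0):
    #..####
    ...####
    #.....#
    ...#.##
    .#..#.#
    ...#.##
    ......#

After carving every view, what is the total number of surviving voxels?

voxel count = 120

start: 7×7×7 = 343 voxels
  1. axis=0 (YZ plane), |mask|=39  ⇒  voxels=273
  2. axis=2 (XY plane), |mask|=21  ⇒  voxels=120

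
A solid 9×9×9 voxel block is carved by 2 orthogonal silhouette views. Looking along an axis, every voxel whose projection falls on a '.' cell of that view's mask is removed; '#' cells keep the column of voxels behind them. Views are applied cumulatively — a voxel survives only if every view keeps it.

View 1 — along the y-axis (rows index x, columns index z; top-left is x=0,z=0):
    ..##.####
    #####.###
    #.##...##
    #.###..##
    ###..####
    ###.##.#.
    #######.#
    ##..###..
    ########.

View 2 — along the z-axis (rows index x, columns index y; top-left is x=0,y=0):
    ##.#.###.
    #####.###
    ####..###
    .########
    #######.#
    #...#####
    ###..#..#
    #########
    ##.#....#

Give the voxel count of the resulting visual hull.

|visual hull| = 392

start: 9×9×9 = 729 voxels
[1] y-view keeps 59 columns → grid now 531
[2] z-view keeps 61 columns → grid now 392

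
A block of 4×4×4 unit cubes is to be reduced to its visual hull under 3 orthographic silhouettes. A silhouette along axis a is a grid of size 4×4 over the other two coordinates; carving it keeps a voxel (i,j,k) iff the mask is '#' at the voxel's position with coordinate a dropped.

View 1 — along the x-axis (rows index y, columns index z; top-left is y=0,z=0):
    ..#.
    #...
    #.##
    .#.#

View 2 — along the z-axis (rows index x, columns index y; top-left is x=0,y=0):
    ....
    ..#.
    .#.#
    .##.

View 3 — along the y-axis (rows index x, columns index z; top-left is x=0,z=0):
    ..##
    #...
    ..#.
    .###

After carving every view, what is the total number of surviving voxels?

initial block: 4^3 = 64
  1. axis=0 (YZ plane), |mask|=7  ⇒  voxels=28
  2. axis=2 (XY plane), |mask|=5  ⇒  voxels=10
  3. axis=1 (XZ plane), |mask|=7  ⇒  voxels=3

voxel count = 3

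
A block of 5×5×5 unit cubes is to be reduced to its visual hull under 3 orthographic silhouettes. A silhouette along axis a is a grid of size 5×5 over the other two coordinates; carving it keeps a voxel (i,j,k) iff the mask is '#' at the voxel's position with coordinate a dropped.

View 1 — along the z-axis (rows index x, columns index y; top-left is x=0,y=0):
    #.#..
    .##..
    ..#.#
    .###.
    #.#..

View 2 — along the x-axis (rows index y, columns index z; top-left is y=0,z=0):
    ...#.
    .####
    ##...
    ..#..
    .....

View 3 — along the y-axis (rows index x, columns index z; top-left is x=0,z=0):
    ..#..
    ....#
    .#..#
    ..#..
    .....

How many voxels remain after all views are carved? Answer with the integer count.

full grid |V| = 125
V1 z: intersect with XY mask (11 set) -- 55 left
V2 x: intersect with YZ mask (8 set) -- 21 left
V3 y: intersect with XZ mask (5 set) -- 4 left

|visual hull| = 4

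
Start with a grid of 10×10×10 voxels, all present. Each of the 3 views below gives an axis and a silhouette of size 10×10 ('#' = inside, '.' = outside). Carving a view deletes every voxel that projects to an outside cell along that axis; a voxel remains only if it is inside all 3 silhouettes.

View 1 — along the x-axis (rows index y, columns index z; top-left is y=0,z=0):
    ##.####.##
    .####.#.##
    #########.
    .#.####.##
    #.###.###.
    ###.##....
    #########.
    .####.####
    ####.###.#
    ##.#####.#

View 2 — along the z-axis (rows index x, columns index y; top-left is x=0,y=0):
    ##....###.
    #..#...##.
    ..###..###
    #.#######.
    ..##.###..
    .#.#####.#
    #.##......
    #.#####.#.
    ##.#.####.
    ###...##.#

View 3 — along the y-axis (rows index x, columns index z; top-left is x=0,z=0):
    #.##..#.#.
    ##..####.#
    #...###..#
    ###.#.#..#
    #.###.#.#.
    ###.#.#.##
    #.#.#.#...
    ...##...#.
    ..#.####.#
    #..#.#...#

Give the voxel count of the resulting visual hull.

238 voxels

start: 10×10×10 = 1000 voxels
carve view 1 (along x, YZ-mask fill 76/100): 760 voxels remain
carve view 2 (along z, XY-mask fill 58/100): 446 voxels remain
carve view 3 (along y, XZ-mask fill 53/100): 238 voxels remain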